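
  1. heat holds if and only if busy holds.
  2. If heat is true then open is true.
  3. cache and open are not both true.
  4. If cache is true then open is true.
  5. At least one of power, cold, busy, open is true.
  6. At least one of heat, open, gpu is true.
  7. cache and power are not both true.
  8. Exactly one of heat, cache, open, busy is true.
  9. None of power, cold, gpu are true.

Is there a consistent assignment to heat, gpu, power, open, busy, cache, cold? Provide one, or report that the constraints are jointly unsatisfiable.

heat = False, gpu = False, power = False, open = True, busy = False, cache = False, cold = False

  (1) heat=F, busy=F — same ✓
  (2) heat=F ⇒ open: vacuous ✓
  (3) cache=F, open=T — not both ✓
  (4) cache=F ⇒ open: vacuous ✓
  (5) {power, cold, busy, open}: 1 true — at least one ✓
  (6) {heat, open, gpu}: 1 true — at least one ✓
  (7) cache=F, power=F — not both ✓
  (8) {heat, cache, open, busy}: 1 true — exactly one ✓
  (9) {power, cold, gpu}: 0 true — none ✓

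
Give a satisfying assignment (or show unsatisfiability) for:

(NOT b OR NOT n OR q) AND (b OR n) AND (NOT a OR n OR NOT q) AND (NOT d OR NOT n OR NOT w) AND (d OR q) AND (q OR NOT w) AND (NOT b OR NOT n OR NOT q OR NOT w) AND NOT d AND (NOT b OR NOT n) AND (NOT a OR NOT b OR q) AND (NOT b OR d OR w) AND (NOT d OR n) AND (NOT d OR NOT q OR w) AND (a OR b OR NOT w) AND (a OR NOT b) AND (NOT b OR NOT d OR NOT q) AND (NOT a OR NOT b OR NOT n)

Unit clause (NOT d) forces d = False.
In (d OR q) only q is left, so q = True.
Set w = True.
Try a = False:
  (a OR b OR NOT w) forces b = True.
  clause (a OR NOT b) is falsified — backtrack.
So a = True.
  then (NOT a OR n OR NOT q) forces n = True.
  then (NOT b OR NOT n OR NOT q OR NOT w) forces b = False.
All clauses satisfied.

w=T, a=T, n=T, d=F, b=F, q=T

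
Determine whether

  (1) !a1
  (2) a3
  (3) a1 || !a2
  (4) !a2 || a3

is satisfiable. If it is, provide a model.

Unit clause (!a1) forces a1 = False.
Unit clause (a3) forces a3 = True.
In (a1 || !a2) only !a2 is left, so a2 = False.
Check each clause:
  (!a1): !a1 holds.
  (a3): a3 holds.
  (a1 || !a2): !a2 holds.
  (!a2 || a3): !a2 holds.
All clauses satisfied.

a1 = False, a2 = False, a3 = True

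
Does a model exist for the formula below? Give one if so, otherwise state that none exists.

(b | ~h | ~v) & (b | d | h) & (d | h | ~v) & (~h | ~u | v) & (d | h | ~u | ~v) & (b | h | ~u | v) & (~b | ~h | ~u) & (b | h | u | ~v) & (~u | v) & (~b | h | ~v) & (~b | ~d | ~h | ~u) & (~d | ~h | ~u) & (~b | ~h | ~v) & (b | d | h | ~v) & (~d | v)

d: True, b: False, v: True, u: True, h: False

Set d = True.
  then (~d | v) forces v = True.
Try b = True:
  (~b | h | ~v) forces h = True.
  clause (~b | ~h | ~v) is falsified — backtrack.
So b = False.
  then (b | ~h | ~v) forces h = False.
  then (b | h | u | ~v) forces u = True.
All clauses satisfied.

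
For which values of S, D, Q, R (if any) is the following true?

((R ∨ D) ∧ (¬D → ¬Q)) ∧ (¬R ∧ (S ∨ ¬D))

S = True, D = True, Q = True, R = False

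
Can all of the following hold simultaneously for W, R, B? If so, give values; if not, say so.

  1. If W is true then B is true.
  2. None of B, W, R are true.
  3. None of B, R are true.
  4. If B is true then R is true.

W=F, R=F, B=F

  (1) W=F ⇒ B: vacuous ✓
  (2) {B, W, R}: 0 true — none ✓
  (3) {B, R}: 0 true — none ✓
  (4) B=F ⇒ R: vacuous ✓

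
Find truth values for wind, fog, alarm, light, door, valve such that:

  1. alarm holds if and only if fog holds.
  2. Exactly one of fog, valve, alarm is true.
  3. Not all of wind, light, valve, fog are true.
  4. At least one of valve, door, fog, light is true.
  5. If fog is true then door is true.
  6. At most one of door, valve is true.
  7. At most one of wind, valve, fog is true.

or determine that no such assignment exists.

wind=F, fog=F, alarm=F, light=T, door=F, valve=T

  (1) alarm=F, fog=F — same ✓
  (2) {fog, valve, alarm}: 1 true — exactly one ✓
  (3) {wind, light, valve, fog}: 2/4 true — not all ✓
  (4) {valve, door, fog, light}: 2 true — at least one ✓
  (5) fog=F ⇒ door: vacuous ✓
  (6) {door, valve}: 1 true — at most one ✓
  (7) {wind, valve, fog}: 1 true — at most one ✓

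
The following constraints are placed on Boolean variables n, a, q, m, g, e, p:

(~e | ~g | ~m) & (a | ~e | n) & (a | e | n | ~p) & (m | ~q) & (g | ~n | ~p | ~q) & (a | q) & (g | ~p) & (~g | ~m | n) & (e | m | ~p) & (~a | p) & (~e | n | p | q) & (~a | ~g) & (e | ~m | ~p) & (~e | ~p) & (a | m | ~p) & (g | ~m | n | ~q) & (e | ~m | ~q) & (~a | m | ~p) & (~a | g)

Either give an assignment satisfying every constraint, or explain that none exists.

n = True; a = False; q = True; m = True; g = False; e = True; p = False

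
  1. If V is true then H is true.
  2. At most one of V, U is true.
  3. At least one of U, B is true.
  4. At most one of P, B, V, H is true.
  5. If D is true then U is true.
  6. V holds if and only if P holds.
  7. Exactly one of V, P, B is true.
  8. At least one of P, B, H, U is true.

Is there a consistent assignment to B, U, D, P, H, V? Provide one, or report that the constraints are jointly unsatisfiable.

B = True, U = True, D = True, P = False, H = False, V = False

  (1) V=F ⇒ H: vacuous ✓
  (2) {V, U}: 1 true — at most one ✓
  (3) {U, B}: 2 true — at least one ✓
  (4) {P, B, V, H}: 1 true — at most one ✓
  (5) D=T ⇒ U: T ✓
  (6) V=F, P=F — same ✓
  (7) {V, P, B}: 1 true — exactly one ✓
  (8) {P, B, H, U}: 2 true — at least one ✓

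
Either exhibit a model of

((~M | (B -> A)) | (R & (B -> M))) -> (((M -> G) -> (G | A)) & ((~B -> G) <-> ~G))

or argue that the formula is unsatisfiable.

R=F; A=T; M=F; B=T; G=F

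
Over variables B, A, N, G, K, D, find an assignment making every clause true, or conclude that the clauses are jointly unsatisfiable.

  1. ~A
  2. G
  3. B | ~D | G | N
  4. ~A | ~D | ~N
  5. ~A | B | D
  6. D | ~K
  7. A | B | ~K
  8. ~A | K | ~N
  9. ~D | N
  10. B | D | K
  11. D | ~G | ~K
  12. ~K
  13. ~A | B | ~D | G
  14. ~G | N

Unit clause (~A) forces A = False.
Unit clause (G) forces G = True.
Unit clause (~K) forces K = False.
In (~G | N) only N is left, so N = True.
Set B = False.
  then (B | D | K) forces D = True.
All clauses satisfied.

B = False; A = False; N = True; G = True; K = False; D = True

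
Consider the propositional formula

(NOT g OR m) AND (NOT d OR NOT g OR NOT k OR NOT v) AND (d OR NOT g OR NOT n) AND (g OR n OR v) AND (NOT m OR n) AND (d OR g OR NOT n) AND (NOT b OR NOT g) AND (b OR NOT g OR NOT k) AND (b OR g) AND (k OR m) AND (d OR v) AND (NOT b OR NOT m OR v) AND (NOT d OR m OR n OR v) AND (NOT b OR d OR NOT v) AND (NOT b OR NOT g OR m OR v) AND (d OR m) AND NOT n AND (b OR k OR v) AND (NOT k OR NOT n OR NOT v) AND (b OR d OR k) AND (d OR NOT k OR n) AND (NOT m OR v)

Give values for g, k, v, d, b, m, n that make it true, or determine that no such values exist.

Unit clause (NOT n) forces n = False.
In (NOT m OR n) only NOT m is left, so m = False.
In (k OR m) only k is left, so k = True.
In (d OR m) only d is left, so d = True.
In (NOT g OR m) only NOT g is left, so g = False.
In (g OR n OR v) only v is left, so v = True.
In (b OR g) only b is left, so b = True.
All clauses satisfied.

g = False, k = True, v = True, d = True, b = True, m = False, n = False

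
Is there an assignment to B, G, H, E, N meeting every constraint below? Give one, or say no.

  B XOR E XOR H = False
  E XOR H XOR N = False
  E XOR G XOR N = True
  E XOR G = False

B: True, G: True, H: False, E: True, N: True

B XOR E XOR H = T XOR T XOR F = False ✓
E XOR H XOR N = T XOR F XOR T = False ✓
E XOR G XOR N = T XOR T XOR T = True ✓
E XOR G = T XOR T = False ✓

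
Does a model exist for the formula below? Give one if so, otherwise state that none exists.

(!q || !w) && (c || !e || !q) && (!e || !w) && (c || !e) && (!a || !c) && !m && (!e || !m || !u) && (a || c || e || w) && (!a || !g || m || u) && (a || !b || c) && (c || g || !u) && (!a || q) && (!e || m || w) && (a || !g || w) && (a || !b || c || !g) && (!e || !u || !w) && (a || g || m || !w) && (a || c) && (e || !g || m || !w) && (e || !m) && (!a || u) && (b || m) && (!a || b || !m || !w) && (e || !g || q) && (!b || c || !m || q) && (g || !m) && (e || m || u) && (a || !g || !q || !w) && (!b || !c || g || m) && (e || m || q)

m=F; e=F; w=F; q=T; b=T; u=T; g=T; c=F; a=T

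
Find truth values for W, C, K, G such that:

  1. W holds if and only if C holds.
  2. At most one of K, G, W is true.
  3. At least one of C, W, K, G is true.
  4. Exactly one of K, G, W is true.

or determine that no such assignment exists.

W = True; C = True; K = False; G = False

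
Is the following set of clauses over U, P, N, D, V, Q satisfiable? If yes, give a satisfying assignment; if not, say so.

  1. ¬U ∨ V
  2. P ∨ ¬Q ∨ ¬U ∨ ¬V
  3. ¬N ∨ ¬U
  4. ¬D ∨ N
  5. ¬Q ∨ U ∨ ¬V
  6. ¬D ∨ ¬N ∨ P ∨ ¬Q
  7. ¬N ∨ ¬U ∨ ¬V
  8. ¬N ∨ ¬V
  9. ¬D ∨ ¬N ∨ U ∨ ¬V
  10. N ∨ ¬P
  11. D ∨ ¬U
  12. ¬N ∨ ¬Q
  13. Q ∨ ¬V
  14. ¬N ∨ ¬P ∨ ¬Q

U = False, P = True, N = True, D = False, V = False, Q = False

Set U = False.
Set P = True.
  then (N ∨ ¬P) forces N = True.
  then (¬N ∨ ¬Q) forces Q = False.
  then (Q ∨ ¬V) forces V = False.
Set D = False.
All clauses satisfied.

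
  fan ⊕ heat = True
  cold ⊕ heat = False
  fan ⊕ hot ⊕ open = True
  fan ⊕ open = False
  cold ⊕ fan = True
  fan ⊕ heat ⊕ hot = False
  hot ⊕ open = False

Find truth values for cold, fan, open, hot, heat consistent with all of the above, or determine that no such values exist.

cold: False, fan: True, open: True, hot: True, heat: False

fan ⊕ heat = T ⊕ F = True ✓
cold ⊕ heat = F ⊕ F = False ✓
fan ⊕ hot ⊕ open = T ⊕ T ⊕ T = True ✓
fan ⊕ open = T ⊕ T = False ✓
cold ⊕ fan = F ⊕ T = True ✓
fan ⊕ heat ⊕ hot = T ⊕ F ⊕ T = False ✓
hot ⊕ open = T ⊕ T = False ✓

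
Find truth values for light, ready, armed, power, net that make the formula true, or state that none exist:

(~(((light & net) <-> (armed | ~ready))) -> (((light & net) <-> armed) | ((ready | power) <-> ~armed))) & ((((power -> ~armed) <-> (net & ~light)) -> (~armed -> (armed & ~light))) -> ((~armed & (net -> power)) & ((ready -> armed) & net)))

light: False; ready: True; armed: False; power: False; net: True

  ~(((light & net) <-> (armed | ~ready))) -> (((light & net) <-> armed) | ((ready | power) <-> ~armed)) = True
    ~(((light & net) <-> (armed | ~ready))) = False
      (light & net) <-> (armed | ~ready) = True
        light & net = False
        armed | ~ready = False
          ~ready = False
    ((light & net) <-> armed) | ((ready | power) <-> ~armed) = True
      (light & net) <-> armed = True
        light & net = False
      (ready | power) <-> ~armed = True
        ready | power = True
        ~armed = True
  (((power -> ~armed) <-> (net & ~light)) -> (~armed -> (armed & ~light))) -> ((~armed & (net -> power)) & ((ready -> armed) & net)) = True
    ((power -> ~armed) <-> (net & ~light)) -> (~armed -> (armed & ~light)) = False
      (power -> ~armed) <-> (net & ~light) = True
        power -> ~armed = True
          ~armed = True
        net & ~light = True
          ~light = True
      ~armed -> (armed & ~light) = False
        ~armed = True
        armed & ~light = False
          ~light = True
    (~armed & (net -> power)) & ((ready -> armed) & net) = False
      ~armed & (net -> power) = False
        ~armed = True
        net -> power = False
      (ready -> armed) & net = False
        ready -> armed = False
Both conjuncts True, so the formula holds.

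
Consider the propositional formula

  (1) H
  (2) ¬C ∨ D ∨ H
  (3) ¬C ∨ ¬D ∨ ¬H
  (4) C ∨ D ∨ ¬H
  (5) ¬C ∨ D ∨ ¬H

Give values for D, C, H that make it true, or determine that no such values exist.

D: True, C: False, H: True

Unit clause (H) forces H = True.
Try D = False:
  (C ∨ D ∨ ¬H) forces C = True.
  clause (¬C ∨ D ∨ ¬H) is falsified — backtrack.
So D = True.
  then (¬C ∨ ¬D ∨ ¬H) forces C = False.
Check each clause:
  (H): H holds.
  (¬C ∨ D ∨ H): ¬C holds.
  (¬C ∨ ¬D ∨ ¬H): ¬C holds.
  (C ∨ D ∨ ¬H): D holds.
  (¬C ∨ D ∨ ¬H): ¬C holds.
All clauses satisfied.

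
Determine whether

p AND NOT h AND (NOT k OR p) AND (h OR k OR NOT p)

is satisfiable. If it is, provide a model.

Unit clause (p) forces p = True.
Unit clause (NOT h) forces h = False.
In (h OR k OR NOT p) only k is left, so k = True.
Check each clause:
  (p): p holds.
  (NOT h): NOT h holds.
  (NOT k OR p): p holds.
  (h OR k OR NOT p): k holds.
All clauses satisfied.

p: True; k: True; h: False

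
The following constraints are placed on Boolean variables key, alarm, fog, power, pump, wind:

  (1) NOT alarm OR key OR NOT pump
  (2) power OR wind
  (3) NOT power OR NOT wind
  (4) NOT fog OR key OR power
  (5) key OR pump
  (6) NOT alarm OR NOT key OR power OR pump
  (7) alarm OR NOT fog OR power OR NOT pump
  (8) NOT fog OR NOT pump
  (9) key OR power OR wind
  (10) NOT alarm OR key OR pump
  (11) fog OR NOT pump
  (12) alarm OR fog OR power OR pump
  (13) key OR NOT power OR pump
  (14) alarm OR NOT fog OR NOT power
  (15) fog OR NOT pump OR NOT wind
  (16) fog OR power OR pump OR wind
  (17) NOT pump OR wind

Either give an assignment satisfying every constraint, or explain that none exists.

Try key = False:
  (key OR pump) forces pump = True.
  (NOT alarm OR key OR NOT pump) forces alarm = False.
  (NOT fog OR NOT pump) forces fog = False.
  clause (fog OR NOT pump) is falsified — backtrack.
So key = True.
Set alarm = False.
Set fog = False.
  then (fog OR NOT pump) forces pump = False.
  then (alarm OR fog OR power OR pump) forces power = True.
  then (NOT power OR NOT wind) forces wind = False.
All clauses satisfied.

key = True, alarm = False, fog = False, power = True, pump = False, wind = False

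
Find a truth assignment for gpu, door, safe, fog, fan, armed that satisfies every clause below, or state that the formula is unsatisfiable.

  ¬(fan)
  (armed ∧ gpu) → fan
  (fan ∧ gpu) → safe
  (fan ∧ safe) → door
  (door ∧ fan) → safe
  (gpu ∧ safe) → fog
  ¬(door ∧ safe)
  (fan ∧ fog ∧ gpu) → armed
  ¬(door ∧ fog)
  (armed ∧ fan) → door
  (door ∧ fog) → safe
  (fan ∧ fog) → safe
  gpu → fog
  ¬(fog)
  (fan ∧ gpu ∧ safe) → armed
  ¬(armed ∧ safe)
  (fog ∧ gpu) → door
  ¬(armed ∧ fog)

gpu = False, door = False, safe = False, fog = False, fan = False, armed = False

Unit clause (¬fan) forces fan = False.
Unit clause (¬fog) forces fog = False.
In (fog ∨ ¬gpu) only ¬gpu is left, so gpu = False.
Set door = False.
Set safe = False.
Set armed = False.
All clauses satisfied.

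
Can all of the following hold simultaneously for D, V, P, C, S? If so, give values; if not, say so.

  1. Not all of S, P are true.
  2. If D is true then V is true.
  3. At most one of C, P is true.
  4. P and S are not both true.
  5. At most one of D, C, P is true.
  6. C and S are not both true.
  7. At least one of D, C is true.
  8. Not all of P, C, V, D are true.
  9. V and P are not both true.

D: True, V: True, P: False, C: False, S: False

  (1) {S, P}: 0/2 true — not all ✓
  (2) D=T ⇒ V: T ✓
  (3) {C, P}: 0 true — at most one ✓
  (4) P=F, S=F — not both ✓
  (5) {D, C, P}: 1 true — at most one ✓
  (6) C=F, S=F — not both ✓
  (7) {D, C}: 1 true — at least one ✓
  (8) {P, C, V, D}: 2/4 true — not all ✓
  (9) V=T, P=F — not both ✓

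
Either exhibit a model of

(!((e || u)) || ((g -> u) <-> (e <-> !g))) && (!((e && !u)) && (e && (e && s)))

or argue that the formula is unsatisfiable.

s: True, u: True, g: False, e: True

  !((e || u)) || ((g -> u) <-> (e <-> !g)) = True
    !((e || u)) = False
      e || u = True
    (g -> u) <-> (e <-> !g) = True
      g -> u = True
      e <-> !g = True
        !g = True
  !((e && !u)) && (e && (e && s)) = True
    !((e && !u)) = True
      e && !u = False
        !u = False
    e && (e && s) = True
      e && s = True
Both conjuncts True, so the formula holds.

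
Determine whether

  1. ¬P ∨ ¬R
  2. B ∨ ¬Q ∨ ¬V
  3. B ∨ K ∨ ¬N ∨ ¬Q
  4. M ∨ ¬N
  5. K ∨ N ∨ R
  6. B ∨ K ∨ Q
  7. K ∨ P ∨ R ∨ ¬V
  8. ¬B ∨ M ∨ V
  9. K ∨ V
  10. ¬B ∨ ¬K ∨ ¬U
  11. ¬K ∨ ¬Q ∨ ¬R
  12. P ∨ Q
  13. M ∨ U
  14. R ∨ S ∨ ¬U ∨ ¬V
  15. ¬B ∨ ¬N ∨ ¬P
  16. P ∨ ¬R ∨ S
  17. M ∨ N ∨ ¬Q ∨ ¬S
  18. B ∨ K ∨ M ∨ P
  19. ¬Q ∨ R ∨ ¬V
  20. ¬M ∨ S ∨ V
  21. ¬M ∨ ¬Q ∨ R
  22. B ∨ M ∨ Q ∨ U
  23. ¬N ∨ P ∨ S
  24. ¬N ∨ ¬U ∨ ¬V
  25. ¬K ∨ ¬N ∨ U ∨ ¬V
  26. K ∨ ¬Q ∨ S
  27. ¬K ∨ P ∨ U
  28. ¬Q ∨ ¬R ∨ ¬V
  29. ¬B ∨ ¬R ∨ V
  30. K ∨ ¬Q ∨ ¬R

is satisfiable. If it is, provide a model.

U = True; K = True; Q = False; B = False; N = False; M = True; V = False; R = False; P = True; S = True

Set U = True.
Set K = True.
  then (¬B ∨ ¬K ∨ ¬U) forces B = False.
Set Q = False.
  then (P ∨ Q) forces P = True.
  then (¬P ∨ ¬R) forces R = False.
Set N = False.
Set M = True.
Set V = False.
  then (¬M ∨ S ∨ V) forces S = True.
All clauses satisfied.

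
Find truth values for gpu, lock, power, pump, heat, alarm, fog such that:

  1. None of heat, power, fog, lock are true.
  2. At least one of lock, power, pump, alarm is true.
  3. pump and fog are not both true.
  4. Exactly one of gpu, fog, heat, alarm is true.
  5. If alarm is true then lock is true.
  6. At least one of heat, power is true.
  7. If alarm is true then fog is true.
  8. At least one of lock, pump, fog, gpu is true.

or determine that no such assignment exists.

Unsatisfiable

Case power = True:
  Constraint (1) is violated (power=T) — contradiction.
Case power = False:
  (1) forces heat = False.
  Constraint (6) is violated (heat=F, power=F) — contradiction.
Both cases fail — unsatisfiable.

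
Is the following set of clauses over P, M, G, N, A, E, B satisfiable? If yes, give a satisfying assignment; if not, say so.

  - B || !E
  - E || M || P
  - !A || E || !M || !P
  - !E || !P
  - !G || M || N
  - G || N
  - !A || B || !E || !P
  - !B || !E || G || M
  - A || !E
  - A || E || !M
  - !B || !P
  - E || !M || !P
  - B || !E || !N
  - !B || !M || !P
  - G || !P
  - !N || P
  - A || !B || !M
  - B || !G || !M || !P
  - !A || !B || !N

P = True, M = False, G = True, N = True, A = True, E = False, B = False

Set P = True.
  then (!E || !P) forces E = False.
  then (!B || !P) forces B = False.
  then (E || !M || !P) forces M = False.
  then (G || !P) forces G = True.
  then (!G || M || N) forces N = True.
Set A = True.
All clauses satisfied.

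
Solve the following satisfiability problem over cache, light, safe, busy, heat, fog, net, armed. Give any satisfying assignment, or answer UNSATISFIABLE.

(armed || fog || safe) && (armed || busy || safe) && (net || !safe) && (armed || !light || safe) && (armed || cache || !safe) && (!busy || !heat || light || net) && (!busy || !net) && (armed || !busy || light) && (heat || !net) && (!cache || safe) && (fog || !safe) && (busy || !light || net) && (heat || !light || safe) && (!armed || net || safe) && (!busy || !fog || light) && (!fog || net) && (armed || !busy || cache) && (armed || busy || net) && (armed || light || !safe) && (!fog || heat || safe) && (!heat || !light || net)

cache = False, light = False, safe = False, busy = False, heat = True, fog = True, net = True, armed = True

Set cache = False.
Set light = False.
Set safe = False.
Try busy = True:
  (!busy || !net) forces net = False.
  (!busy || !heat || light || net) forces heat = False.
  (armed || !busy || light) forces armed = True.
  clause (!armed || net || safe) is falsified — backtrack.
So busy = False.
  then (armed || busy || safe) forces armed = True.
  then (!armed || net || safe) forces net = True.
  then (heat || !net) forces heat = True.
Set fog = True.
All clauses satisfied.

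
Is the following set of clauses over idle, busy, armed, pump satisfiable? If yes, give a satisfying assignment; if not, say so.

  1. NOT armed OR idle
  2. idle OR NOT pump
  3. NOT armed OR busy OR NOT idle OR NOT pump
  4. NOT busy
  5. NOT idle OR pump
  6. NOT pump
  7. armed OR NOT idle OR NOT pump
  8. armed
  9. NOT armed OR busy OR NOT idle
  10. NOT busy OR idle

Case armed = True:
  (NOT armed OR idle) forces idle = True.
  (NOT busy) forces busy = False.
  Clause (NOT armed OR busy OR NOT idle) is falsified — contradiction.
Case armed = False:
  Clause (armed) is falsified — contradiction.
Both cases fail, so the formula is unsatisfiable.

No satisfying assignment exists.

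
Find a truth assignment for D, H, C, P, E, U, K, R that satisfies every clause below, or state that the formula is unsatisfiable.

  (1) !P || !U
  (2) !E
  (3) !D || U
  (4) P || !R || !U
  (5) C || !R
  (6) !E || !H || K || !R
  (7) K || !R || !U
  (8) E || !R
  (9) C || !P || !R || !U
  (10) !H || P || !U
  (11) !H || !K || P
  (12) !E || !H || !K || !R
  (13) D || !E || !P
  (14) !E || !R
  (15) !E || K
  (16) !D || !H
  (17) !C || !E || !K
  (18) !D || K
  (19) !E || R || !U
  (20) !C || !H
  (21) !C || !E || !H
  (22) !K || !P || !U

D: False; H: True; C: False; P: True; E: False; U: False; K: True; R: False

Unit clause (!E) forces E = False.
In (E || !R) only !R is left, so R = False.
Set D = False.
Set H = True.
  then (!C || !H) forces C = False.
Set P = True.
  then (!P || !U) forces U = False.
Set K = True.
All clauses satisfied.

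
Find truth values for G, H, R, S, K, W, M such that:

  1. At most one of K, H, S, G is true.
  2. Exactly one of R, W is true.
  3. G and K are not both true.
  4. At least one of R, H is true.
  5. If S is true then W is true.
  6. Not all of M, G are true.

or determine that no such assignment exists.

G = False, H = False, R = True, S = False, K = False, W = False, M = True

  (1) {K, H, S, G}: 0 true — at most one ✓
  (2) {R, W}: 1 true — exactly one ✓
  (3) G=F, K=F — not both ✓
  (4) {R, H}: 1 true — at least one ✓
  (5) S=F ⇒ W: vacuous ✓
  (6) {M, G}: 1/2 true — not all ✓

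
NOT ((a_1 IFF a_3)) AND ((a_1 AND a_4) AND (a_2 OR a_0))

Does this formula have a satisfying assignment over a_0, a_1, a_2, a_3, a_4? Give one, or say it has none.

a_0 = True, a_1 = True, a_2 = False, a_3 = False, a_4 = True

  NOT ((a_1 IFF a_3)) = True
    a_1 IFF a_3 = False
  (a_1 AND a_4) AND (a_2 OR a_0) = True
    a_1 AND a_4 = True
    a_2 OR a_0 = True
Both conjuncts True, so the formula holds.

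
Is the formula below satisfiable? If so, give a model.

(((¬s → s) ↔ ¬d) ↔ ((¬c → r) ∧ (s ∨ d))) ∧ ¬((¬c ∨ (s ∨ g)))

r=T, s=F, c=T, d=F, g=F

  ((¬s → s) ↔ ¬d) ↔ ((¬c → r) ∧ (s ∨ d)) = True
    (¬s → s) ↔ ¬d = False
      ¬s → s = False
        ¬s = True
      ¬d = True
    (¬c → r) ∧ (s ∨ d) = False
      ¬c → r = True
        ¬c = False
      s ∨ d = False
  ¬((¬c ∨ (s ∨ g))) = True
    ¬c ∨ (s ∨ g) = False
      ¬c = False
      s ∨ g = False
Both conjuncts True, so the formula holds.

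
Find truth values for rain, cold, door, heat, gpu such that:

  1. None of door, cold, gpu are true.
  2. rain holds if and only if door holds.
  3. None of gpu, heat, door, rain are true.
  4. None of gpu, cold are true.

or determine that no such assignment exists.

rain = False, cold = False, door = False, heat = False, gpu = False

  (1) {door, cold, gpu}: 0 true — none ✓
  (2) rain=F, door=F — same ✓
  (3) {gpu, heat, door, rain}: 0 true — none ✓
  (4) {gpu, cold}: 0 true — none ✓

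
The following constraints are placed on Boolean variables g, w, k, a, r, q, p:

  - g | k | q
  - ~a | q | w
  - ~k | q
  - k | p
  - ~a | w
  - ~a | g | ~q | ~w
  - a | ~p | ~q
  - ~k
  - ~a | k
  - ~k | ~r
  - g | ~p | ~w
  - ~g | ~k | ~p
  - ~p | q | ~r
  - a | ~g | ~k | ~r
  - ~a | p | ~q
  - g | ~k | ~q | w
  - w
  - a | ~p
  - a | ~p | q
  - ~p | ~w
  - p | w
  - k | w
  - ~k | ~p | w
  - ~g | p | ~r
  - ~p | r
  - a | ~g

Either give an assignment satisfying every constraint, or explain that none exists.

Case w = True:
  (~k) forces k = False.
  (k | p) forces p = True.
  Clause (~p | ~w) is falsified — contradiction.
Case w = False:
  Clause (w) is falsified — contradiction.
Both cases fail, so the formula is unsatisfiable.

UNSATISFIABLE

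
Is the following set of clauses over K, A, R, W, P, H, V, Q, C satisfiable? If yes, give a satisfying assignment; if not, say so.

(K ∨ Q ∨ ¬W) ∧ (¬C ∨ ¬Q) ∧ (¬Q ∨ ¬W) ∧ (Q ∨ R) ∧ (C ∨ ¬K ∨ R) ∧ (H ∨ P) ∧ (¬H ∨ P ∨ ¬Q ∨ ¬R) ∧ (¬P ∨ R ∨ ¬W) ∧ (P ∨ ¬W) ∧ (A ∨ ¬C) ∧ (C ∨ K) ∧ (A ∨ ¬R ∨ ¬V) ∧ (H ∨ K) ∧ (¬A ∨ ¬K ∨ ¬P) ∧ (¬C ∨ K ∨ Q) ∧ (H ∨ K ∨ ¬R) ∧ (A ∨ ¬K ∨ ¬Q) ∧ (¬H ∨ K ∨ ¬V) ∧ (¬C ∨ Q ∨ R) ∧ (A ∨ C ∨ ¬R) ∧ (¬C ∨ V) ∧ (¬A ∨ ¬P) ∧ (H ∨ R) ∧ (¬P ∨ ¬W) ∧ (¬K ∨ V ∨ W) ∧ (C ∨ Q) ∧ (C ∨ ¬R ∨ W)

K = True; A = True; R = True; W = False; P = False; H = True; V = True; Q = False; C = True

Set K = True.
Try A = False:
  (A ∨ ¬C) forces C = False.
  (C ∨ ¬K ∨ R) forces R = True.
  clause (A ∨ C ∨ ¬R) is falsified — backtrack.
So A = True.
  then (¬A ∨ ¬K ∨ ¬P) forces P = False.
  then (H ∨ P) forces H = True.
  then (P ∨ ¬W) forces W = False.
  then (¬K ∨ V ∨ W) forces V = True.
Set R = True.
  then (¬H ∨ P ∨ ¬Q ∨ ¬R) forces Q = False.
  then (C ∨ Q) forces C = True.
All clauses satisfied.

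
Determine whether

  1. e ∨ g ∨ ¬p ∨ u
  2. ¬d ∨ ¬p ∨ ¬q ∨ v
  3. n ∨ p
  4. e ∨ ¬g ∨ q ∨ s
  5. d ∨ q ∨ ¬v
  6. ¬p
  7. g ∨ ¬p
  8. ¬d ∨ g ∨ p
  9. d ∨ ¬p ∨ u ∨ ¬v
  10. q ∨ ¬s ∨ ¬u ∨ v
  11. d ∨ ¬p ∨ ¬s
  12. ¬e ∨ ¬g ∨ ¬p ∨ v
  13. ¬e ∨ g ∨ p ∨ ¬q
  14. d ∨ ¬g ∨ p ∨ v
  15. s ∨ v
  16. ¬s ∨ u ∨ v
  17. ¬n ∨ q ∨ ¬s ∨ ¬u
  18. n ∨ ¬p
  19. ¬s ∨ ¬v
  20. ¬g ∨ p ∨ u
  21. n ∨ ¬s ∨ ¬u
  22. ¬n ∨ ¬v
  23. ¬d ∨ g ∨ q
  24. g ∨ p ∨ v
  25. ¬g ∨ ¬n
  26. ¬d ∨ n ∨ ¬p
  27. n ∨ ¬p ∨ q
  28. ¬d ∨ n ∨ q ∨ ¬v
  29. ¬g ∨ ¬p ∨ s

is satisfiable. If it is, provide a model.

UNSATISFIABLE

Case g = True:
  (¬p) forces p = False.
  (n ∨ p) forces n = True.
  Clause (¬g ∨ ¬n) is falsified — contradiction.
Case g = False:
  (¬p) forces p = False.
  (n ∨ p) forces n = True.
  (¬d ∨ g ∨ p) forces d = False.
  (¬n ∨ ¬v) forces v = False.
  Clause (g ∨ p ∨ v) is falsified — contradiction.
Both cases fail, so the formula is unsatisfiable.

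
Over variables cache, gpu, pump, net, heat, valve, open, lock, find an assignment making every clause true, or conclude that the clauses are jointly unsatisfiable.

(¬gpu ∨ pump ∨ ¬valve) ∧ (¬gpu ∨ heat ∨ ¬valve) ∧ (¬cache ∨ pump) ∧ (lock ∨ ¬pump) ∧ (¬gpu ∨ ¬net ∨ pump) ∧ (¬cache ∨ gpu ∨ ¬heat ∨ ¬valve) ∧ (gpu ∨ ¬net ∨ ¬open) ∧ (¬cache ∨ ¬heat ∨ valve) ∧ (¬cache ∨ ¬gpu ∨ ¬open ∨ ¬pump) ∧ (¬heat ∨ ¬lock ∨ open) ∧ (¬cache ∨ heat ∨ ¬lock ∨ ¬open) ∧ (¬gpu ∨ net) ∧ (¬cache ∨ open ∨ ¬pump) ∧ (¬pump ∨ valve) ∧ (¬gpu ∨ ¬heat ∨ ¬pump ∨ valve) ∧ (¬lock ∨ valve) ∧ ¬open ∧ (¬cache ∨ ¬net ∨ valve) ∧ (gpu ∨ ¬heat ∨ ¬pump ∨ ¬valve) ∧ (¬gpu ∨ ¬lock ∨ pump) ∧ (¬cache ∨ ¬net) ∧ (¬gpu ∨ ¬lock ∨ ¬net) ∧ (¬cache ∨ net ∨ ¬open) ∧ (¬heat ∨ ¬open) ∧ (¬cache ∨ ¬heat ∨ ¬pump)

cache = False, gpu = False, pump = False, net = True, heat = False, valve = True, open = False, lock = False

Unit clause (¬open) forces open = False.
Try cache = True:
  (¬cache ∨ pump) forces pump = True.
  clause (¬cache ∨ open ∨ ¬pump) is falsified — backtrack.
So cache = False.
Set gpu = False.
Set pump = False.
Set net = True.
Set heat = False.
Set valve = True.
Set lock = False.
All clauses satisfied.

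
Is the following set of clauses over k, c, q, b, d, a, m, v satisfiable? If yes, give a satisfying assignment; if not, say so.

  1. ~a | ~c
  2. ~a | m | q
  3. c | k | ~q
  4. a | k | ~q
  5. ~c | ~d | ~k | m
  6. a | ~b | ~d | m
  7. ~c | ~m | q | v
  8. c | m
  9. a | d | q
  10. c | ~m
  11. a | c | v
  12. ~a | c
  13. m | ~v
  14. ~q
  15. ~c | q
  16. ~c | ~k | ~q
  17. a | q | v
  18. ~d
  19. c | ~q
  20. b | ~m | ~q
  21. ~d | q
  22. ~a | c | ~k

Case q = True:
  Clause (~q) is falsified — contradiction.
Case q = False:
  (~c | q) forces c = False.
  (c | m) forces m = True.
  Clause (c | ~m) is falsified — contradiction.
Both cases fail, so the formula is unsatisfiable.

UNSATISFIABLE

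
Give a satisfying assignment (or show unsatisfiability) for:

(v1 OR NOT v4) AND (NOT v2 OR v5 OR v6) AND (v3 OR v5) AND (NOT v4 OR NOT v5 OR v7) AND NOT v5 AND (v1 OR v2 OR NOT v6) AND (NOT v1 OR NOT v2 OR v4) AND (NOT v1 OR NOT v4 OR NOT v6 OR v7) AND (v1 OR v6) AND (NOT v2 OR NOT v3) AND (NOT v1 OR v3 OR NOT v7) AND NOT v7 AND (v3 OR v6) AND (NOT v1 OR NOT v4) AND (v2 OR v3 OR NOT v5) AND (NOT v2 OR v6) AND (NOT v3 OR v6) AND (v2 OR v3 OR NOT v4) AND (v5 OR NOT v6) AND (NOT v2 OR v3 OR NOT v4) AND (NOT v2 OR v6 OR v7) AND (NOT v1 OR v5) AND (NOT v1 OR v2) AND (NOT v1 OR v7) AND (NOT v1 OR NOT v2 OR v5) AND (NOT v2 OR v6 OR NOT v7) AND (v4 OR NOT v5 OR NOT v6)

Case v5 = True:
  Clause (NOT v5) is falsified — contradiction.
Case v5 = False:
  (v3 OR v5) forces v3 = True.
  (NOT v2 OR NOT v3) forces v2 = False.
  (NOT v7) forces v7 = False.
  (NOT v3 OR v6) forces v6 = True.
  Clause (v5 OR NOT v6) is falsified — contradiction.
Both cases fail, so the formula is unsatisfiable.

UNSATISFIABLE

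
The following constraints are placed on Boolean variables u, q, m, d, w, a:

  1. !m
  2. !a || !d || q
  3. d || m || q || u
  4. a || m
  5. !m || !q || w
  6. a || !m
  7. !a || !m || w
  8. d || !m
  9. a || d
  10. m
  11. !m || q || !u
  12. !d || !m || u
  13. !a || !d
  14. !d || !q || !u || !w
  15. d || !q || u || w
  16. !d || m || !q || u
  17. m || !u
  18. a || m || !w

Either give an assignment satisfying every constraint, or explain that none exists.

UNSATISFIABLE

Case m = True:
  Clause (!m) is falsified — contradiction.
Case m = False:
  Clause (m) is falsified — contradiction.
Both cases fail, so the formula is unsatisfiable.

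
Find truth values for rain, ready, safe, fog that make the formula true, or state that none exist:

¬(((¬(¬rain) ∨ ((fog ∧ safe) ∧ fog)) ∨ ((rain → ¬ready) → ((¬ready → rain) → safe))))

rain=F; ready=T; safe=F; fog=F

  ¬(((¬(¬rain) ∨ ((fog ∧ safe) ∧ fog)) ∨ ((rain → ¬ready) → ((¬ready → rain) → safe)))) = True
    (¬(¬rain) ∨ ((fog ∧ safe) ∧ fog)) ∨ ((rain → ¬ready) → ((¬ready → rain) → safe)) = False
      ¬(¬rain) ∨ ((fog ∧ safe) ∧ fog) = False
        ¬(¬rain) = False
          ¬rain = True
        (fog ∧ safe) ∧ fog = False
          fog ∧ safe = False
      (rain → ¬ready) → ((¬ready → rain) → safe) = False
        rain → ¬ready = True
          ¬ready = False
        (¬ready → rain) → safe = False
          ¬ready → rain = True
            ¬ready = False
The formula evaluates to True.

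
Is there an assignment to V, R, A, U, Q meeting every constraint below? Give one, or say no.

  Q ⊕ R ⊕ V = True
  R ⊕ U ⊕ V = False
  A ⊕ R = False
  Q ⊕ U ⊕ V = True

V=F, R=T, A=T, U=T, Q=F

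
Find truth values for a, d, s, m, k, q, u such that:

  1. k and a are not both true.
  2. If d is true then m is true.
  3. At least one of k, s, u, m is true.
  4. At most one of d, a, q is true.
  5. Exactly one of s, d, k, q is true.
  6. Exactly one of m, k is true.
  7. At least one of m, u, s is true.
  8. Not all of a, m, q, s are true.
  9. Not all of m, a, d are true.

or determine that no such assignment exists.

a = False, d = True, s = False, m = True, k = False, q = False, u = False

  (1) k=F, a=F — not both ✓
  (2) d=T ⇒ m: T ✓
  (3) {k, s, u, m}: 1 true — at least one ✓
  (4) {d, a, q}: 1 true — at most one ✓
  (5) {s, d, k, q}: 1 true — exactly one ✓
  (6) {m, k}: 1 true — exactly one ✓
  (7) {m, u, s}: 1 true — at least one ✓
  (8) {a, m, q, s}: 1/4 true — not all ✓
  (9) {m, a, d}: 2/3 true — not all ✓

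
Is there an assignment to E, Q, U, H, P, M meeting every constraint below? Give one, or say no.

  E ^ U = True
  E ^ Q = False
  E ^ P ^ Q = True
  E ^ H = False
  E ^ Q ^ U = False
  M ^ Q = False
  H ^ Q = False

E = True, Q = True, U = False, H = True, P = True, M = True

E ^ U = T ^ F = True ✓
E ^ Q = T ^ T = False ✓
E ^ P ^ Q = T ^ T ^ T = True ✓
E ^ H = T ^ T = False ✓
E ^ Q ^ U = T ^ T ^ F = False ✓
M ^ Q = T ^ T = False ✓
H ^ Q = T ^ T = False ✓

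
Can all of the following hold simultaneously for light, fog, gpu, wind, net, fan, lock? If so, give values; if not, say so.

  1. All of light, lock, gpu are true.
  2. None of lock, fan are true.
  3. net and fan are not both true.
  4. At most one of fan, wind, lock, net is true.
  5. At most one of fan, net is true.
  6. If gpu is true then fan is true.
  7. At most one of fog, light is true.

Case lock = True:
  Constraint (2) is violated (lock=T) — contradiction.
Case lock = False:
  Constraint (1) is violated (lock=F) — contradiction.
Both cases fail — unsatisfiable.

UNSATISFIABLE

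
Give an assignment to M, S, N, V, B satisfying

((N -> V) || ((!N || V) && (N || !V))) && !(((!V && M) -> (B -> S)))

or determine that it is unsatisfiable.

M: True, S: False, N: False, V: False, B: True

  (N -> V) || ((!N || V) && (N || !V)) = True
    N -> V = True
    (!N || V) && (N || !V) = True
      !N || V = True
        !N = True
      N || !V = True
        !V = True
  !(((!V && M) -> (B -> S))) = True
    (!V && M) -> (B -> S) = False
      !V && M = True
        !V = True
      B -> S = False
Both conjuncts True, so the formula holds.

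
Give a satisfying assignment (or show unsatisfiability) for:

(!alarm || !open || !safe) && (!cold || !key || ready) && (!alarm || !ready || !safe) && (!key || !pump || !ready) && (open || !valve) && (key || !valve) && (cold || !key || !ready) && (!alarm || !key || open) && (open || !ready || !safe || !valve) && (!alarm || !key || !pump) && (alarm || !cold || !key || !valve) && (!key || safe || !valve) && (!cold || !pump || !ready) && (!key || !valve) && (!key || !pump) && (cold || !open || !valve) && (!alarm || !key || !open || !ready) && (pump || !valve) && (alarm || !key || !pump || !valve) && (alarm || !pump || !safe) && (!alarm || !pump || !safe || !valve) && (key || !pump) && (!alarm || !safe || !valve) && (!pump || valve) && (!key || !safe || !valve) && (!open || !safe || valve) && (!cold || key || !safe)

safe=F, pump=F, ready=F, key=F, cold=T, valve=F, open=F, alarm=F

Set safe = False.
Set pump = False.
  then (pump || !valve) forces valve = False.
Set ready = False.
Set key = False.
Set cold = True.
Set open = False.
Set alarm = False.
All clauses satisfied.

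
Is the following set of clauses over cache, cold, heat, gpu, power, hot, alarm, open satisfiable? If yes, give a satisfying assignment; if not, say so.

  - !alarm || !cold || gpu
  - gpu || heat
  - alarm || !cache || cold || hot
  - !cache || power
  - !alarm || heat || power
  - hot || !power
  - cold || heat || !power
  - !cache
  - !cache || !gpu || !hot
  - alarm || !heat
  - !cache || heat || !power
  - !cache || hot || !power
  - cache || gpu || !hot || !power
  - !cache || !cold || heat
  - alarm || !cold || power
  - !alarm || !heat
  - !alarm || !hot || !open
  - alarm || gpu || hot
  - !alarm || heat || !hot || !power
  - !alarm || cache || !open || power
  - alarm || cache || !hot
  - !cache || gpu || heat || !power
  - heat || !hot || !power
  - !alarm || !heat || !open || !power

cache=F, cold=F, heat=F, gpu=T, power=F, hot=F, alarm=F, open=T

Unit clause (!cache) forces cache = False.
Set cold = False.
Try heat = True:
  (alarm || !heat) forces alarm = True.
  clause (!alarm || !heat) is falsified — backtrack.
So heat = False.
  then (gpu || heat) forces gpu = True.
  then (cold || heat || !power) forces power = False.
  then (!alarm || heat || power) forces alarm = False.
  then (alarm || cache || !hot) forces hot = False.
Set open = True.
All clauses satisfied.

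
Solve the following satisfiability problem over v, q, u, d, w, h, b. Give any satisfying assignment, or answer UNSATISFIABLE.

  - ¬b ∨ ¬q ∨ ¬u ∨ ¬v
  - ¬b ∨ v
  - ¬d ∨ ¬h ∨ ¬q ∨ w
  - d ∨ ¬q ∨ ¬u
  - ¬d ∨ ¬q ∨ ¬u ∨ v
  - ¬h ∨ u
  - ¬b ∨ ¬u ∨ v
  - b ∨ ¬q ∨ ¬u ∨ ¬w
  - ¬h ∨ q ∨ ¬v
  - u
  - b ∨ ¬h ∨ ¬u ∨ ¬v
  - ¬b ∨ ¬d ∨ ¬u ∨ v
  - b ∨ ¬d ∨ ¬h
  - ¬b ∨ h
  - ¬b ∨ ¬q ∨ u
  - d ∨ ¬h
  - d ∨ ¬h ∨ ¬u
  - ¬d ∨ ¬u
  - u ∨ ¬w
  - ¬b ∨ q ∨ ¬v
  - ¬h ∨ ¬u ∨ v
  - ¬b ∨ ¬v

v = False, q = False, u = True, d = False, w = True, h = False, b = False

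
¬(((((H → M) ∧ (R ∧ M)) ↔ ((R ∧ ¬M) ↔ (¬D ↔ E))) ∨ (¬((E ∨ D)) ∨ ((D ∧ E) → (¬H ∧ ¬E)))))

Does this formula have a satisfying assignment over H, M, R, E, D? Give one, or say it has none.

H: True, M: True, R: False, E: True, D: True

  ¬(((((H → M) ∧ (R ∧ M)) ↔ ((R ∧ ¬M) ↔ (¬D ↔ E))) ∨ (¬((E ∨ D)) ∨ ((D ∧ E) → (¬H ∧ ¬E))))) = True
    (((H → M) ∧ (R ∧ M)) ↔ ((R ∧ ¬M) ↔ (¬D ↔ E))) ∨ (¬((E ∨ D)) ∨ ((D ∧ E) → (¬H ∧ ¬E))) = False
      ((H → M) ∧ (R ∧ M)) ↔ ((R ∧ ¬M) ↔ (¬D ↔ E)) = False
        (H → M) ∧ (R ∧ M) = False
          H → M = True
          R ∧ M = False
        (R ∧ ¬M) ↔ (¬D ↔ E) = True
          R ∧ ¬M = False
            ¬M = False
          ¬D ↔ E = False
            ¬D = False
      ¬((E ∨ D)) ∨ ((D ∧ E) → (¬H ∧ ¬E)) = False
        ¬((E ∨ D)) = False
          E ∨ D = True
        (D ∧ E) → (¬H ∧ ¬E) = False
          D ∧ E = True
          ¬H ∧ ¬E = False
            ¬H = False
            ¬E = False
The formula evaluates to True.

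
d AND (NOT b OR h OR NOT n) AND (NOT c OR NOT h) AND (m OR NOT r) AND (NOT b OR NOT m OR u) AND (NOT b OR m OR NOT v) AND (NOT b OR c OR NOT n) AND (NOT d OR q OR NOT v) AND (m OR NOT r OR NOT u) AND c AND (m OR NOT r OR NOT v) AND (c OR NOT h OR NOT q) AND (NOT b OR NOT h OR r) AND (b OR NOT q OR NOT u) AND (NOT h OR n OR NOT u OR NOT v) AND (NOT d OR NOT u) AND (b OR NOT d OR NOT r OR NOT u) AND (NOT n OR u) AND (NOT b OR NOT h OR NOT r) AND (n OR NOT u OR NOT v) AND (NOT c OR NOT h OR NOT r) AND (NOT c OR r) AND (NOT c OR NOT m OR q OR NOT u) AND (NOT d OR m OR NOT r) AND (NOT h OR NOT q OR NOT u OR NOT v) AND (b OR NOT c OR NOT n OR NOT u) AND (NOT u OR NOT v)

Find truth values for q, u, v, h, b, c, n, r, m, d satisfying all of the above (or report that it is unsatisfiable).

q = True, u = False, v = False, h = False, b = False, c = True, n = False, r = True, m = True, d = True

Unit clause (d) forces d = True.
Unit clause (c) forces c = True.
In (NOT d OR NOT u) only NOT u is left, so u = False.
In (NOT n OR u) only NOT n is left, so n = False.
In (NOT c OR r) only r is left, so r = True.
In (NOT d OR m OR NOT r) only m is left, so m = True.
In (NOT c OR NOT h) only NOT h is left, so h = False.
In (NOT b OR NOT m OR u) only NOT b is left, so b = False.
Set q = True.
Set v = False.
All clauses satisfied.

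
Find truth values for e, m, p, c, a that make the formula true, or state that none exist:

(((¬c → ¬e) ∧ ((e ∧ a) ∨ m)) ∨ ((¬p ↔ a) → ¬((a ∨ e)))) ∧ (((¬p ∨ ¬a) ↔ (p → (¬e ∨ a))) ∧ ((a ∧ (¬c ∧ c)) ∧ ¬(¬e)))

Case c = True: the conjunct ¬c is False.
Case c = False: the conjunct c is False.
Both cases fail — unsatisfiable.

Unsatisfiable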